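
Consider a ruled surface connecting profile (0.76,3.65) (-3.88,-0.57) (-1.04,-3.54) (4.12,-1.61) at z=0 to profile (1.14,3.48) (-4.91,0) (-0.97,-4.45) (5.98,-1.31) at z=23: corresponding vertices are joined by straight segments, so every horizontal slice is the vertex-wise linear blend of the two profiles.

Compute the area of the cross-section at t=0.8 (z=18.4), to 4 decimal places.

Area at t=0.8: 41.4101

Cross-section at t=0.8: each vertex is (1-t)·p0[i] + t·p1[i].
  v1: (1-0.8)·(0.76,3.65) + 0.8·(1.14,3.48) = (1.0640,3.5140)
  v2: (1-0.8)·(-3.88,-0.57) + 0.8·(-4.91,0) = (-4.7040,-0.1140)
  v3: (1-0.8)·(-1.04,-3.54) + 0.8·(-0.97,-4.45) = (-0.9840,-4.2680)
  v4: (1-0.8)·(4.12,-1.61) + 0.8·(5.98,-1.31) = (5.6080,-1.3700)
Shoelace sum Σ(x_i·y_{i+1} − x_{i+1}·y_i):
  i=1: 1.0640·-0.1140 − -4.7040·3.5140 = +16.4086 (running +16.4086)
  i=2: -4.7040·-4.2680 − -0.9840·-0.1140 = +19.9645 (running +36.3731)
  i=3: -0.9840·-1.3700 − 5.6080·-4.2680 = +25.2830 (running +61.6561)
  i=4: 5.6080·3.5140 − 1.0640·-1.3700 = +21.1642 (running +82.8203)
Area = |Σ|/2 = |82.8203|/2 = 41.4101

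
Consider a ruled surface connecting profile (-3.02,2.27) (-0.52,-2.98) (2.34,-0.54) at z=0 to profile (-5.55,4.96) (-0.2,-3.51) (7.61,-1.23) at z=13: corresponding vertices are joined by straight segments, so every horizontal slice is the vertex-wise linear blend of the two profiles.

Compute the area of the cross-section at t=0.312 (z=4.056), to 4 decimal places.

Area at t=0.312: 17.8242

Cross-section at t=0.312: each vertex is (1-t)·p0[i] + t·p1[i].
  v1: (1-0.312)·(-3.02,2.27) + 0.312·(-5.55,4.96) = (-3.8094,3.1093)
  v2: (1-0.312)·(-0.52,-2.98) + 0.312·(-0.2,-3.51) = (-0.4202,-3.1454)
  v3: (1-0.312)·(2.34,-0.54) + 0.312·(7.61,-1.23) = (3.9842,-0.7553)
Shoelace sum Σ(x_i·y_{i+1} − x_{i+1}·y_i):
  i=1: -3.8094·-3.1454 − -0.4202·3.1093 = +13.2882 (running +13.2882)
  i=2: -0.4202·-0.7553 − 3.9842·-3.1454 = +12.8492 (running +26.1374)
  i=3: 3.9842·3.1093 − -3.8094·-0.7553 = +9.5110 (running +35.6484)
Area = |Σ|/2 = |35.6484|/2 = 17.8242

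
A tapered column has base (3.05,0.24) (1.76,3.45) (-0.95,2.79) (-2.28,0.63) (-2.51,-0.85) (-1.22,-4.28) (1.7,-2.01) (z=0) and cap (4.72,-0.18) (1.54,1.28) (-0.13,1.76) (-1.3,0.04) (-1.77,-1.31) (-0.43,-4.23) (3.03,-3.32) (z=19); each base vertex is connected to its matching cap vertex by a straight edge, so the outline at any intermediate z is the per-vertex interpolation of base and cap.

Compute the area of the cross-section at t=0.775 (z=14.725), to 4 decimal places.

Cross-section at t=0.775: each vertex is (1-t)·p0[i] + t·p1[i].
  v1: (1-0.775)·(3.05,0.24) + 0.775·(4.72,-0.18) = (4.3442,-0.0855)
  v2: (1-0.775)·(1.76,3.45) + 0.775·(1.54,1.28) = (1.5895,1.7683)
  v3: (1-0.775)·(-0.95,2.79) + 0.775·(-0.13,1.76) = (-0.3145,1.9918)
  v4: (1-0.775)·(-2.28,0.63) + 0.775·(-1.3,0.04) = (-1.5205,0.1727)
  v5: (1-0.775)·(-2.51,-0.85) + 0.775·(-1.77,-1.31) = (-1.9365,-1.2065)
  v6: (1-0.775)·(-1.22,-4.28) + 0.775·(-0.43,-4.23) = (-0.6078,-4.2412)
  v7: (1-0.775)·(1.7,-2.01) + 0.775·(3.03,-3.32) = (2.7307,-3.0252)
Shoelace sum Σ(x_i·y_{i+1} − x_{i+1}·y_i):
  i=1: 4.3442·1.7683 − 1.5895·-0.0855 = +7.8176 (running +7.8176)
  i=2: 1.5895·1.9918 − -0.3145·1.7683 = +3.7220 (running +11.5396)
  i=3: -0.3145·0.1727 − -1.5205·1.9918 = +2.9741 (running +14.5137)
  i=4: -1.5205·-1.2065 − -1.9365·0.1727 = +2.1690 (running +16.6828)
  i=5: -1.9365·-4.2412 − -0.6078·-1.2065 = +7.4799 (running +24.1627)
  i=6: -0.6078·-3.0252 − 2.7307·-4.2412 = +13.4204 (running +37.5831)
  i=7: 2.7307·-0.0855 − 4.3442·-3.0252 = +12.9090 (running +50.4920)
Area = |Σ|/2 = |50.4920|/2 = 25.2460

Area at t=0.775: 25.2460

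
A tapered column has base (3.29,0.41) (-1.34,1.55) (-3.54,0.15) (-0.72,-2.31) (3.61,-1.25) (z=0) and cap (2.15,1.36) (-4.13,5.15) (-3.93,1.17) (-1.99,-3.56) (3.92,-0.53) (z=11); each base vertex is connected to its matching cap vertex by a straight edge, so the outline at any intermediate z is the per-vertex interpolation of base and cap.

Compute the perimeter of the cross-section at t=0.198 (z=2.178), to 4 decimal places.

Cross-section at t=0.198: each vertex is (1-t)·p0[i] + t·p1[i].
  v1: (1-0.198)·(3.29,0.41) + 0.198·(2.15,1.36) = (3.0643,0.5981)
  v2: (1-0.198)·(-1.34,1.55) + 0.198·(-4.13,5.15) = (-1.8924,2.2628)
  v3: (1-0.198)·(-3.54,0.15) + 0.198·(-3.93,1.17) = (-3.6172,0.3520)
  v4: (1-0.198)·(-0.72,-2.31) + 0.198·(-1.99,-3.56) = (-0.9715,-2.5575)
  v5: (1-0.198)·(3.61,-1.25) + 0.198·(3.92,-0.53) = (3.6714,-1.1074)
Perimeter = Σ |v_{i+1} − v_i|:
  edge 1→2: √(-4.9567² + 1.6647²) = 5.2288 (running 5.2288)
  edge 2→3: √(-1.7248² + -1.9108²) = 2.5741 (running 7.8029)
  edge 3→4: √(2.6458² + -2.9095²) = 3.9326 (running 11.7355)
  edge 4→5: √(4.6428² + 1.4501²) = 4.8640 (running 16.5995)
  edge 5→1: √(-0.6071² + 1.7055²) = 1.8104 (running 18.4099)
Perimeter = 18.4099

Perimeter at t=0.198: 18.4099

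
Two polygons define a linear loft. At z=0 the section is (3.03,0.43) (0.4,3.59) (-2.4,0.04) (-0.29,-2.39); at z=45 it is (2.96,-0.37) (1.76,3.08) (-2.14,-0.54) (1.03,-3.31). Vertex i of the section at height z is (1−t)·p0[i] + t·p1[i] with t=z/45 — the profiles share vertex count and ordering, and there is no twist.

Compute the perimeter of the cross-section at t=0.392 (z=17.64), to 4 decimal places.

Cross-section at t=0.392: each vertex is (1-t)·p0[i] + t·p1[i].
  v1: (1-0.392)·(3.03,0.43) + 0.392·(2.96,-0.37) = (3.0026,0.1164)
  v2: (1-0.392)·(0.4,3.59) + 0.392·(1.76,3.08) = (0.9331,3.3901)
  v3: (1-0.392)·(-2.4,0.04) + 0.392·(-2.14,-0.54) = (-2.2981,-0.1874)
  v4: (1-0.392)·(-0.29,-2.39) + 0.392·(1.03,-3.31) = (0.2274,-2.7506)
Perimeter = Σ |v_{i+1} − v_i|:
  edge 1→2: √(-2.0694² + 3.2737²) = 3.8729 (running 3.8729)
  edge 2→3: √(-3.2312² + -3.5774²) = 4.8207 (running 8.6936)
  edge 3→4: √(2.5255² + -2.5633²) = 3.5984 (running 12.2920)
  edge 4→1: √(2.7751² + 2.8670²) = 3.9901 (running 16.2821)
Perimeter = 16.2821

Perimeter at t=0.392: 16.2821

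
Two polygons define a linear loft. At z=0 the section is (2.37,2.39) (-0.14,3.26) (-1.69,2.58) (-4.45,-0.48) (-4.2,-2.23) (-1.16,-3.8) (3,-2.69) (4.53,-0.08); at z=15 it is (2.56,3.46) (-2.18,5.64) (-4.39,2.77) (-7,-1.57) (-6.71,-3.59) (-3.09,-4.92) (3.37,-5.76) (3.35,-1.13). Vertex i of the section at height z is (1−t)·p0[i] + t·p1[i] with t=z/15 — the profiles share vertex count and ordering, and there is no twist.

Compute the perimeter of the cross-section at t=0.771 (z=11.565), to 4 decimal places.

Cross-section at t=0.771: each vertex is (1-t)·p0[i] + t·p1[i].
  v1: (1-0.771)·(2.37,2.39) + 0.771·(2.56,3.46) = (2.5165,3.2150)
  v2: (1-0.771)·(-0.14,3.26) + 0.771·(-2.18,5.64) = (-1.7128,5.0950)
  v3: (1-0.771)·(-1.69,2.58) + 0.771·(-4.39,2.77) = (-3.7717,2.7265)
  v4: (1-0.771)·(-4.45,-0.48) + 0.771·(-7,-1.57) = (-6.4161,-1.3204)
  v5: (1-0.771)·(-4.2,-2.23) + 0.771·(-6.71,-3.59) = (-6.1352,-3.2786)
  v6: (1-0.771)·(-1.16,-3.8) + 0.771·(-3.09,-4.92) = (-2.6480,-4.6635)
  v7: (1-0.771)·(3,-2.69) + 0.771·(3.37,-5.76) = (3.2853,-5.0570)
  v8: (1-0.771)·(4.53,-0.08) + 0.771·(3.35,-1.13) = (3.6202,-0.8895)
Perimeter = Σ |v_{i+1} − v_i|:
  edge 1→2: √(-4.2293² + 1.8800²) = 4.6284 (running 4.6284)
  edge 2→3: √(-2.0589² + -2.3685²) = 3.1383 (running 7.7666)
  edge 3→4: √(-2.6444² + -4.0469²) = 4.8342 (running 12.6008)
  edge 4→5: √(0.2808² + -1.9582²) = 1.9782 (running 14.5791)
  edge 5→6: √(3.4872² + -1.3850²) = 3.7521 (running 18.3312)
  edge 6→7: √(5.9333² + -0.3934²) = 5.9463 (running 24.2775)
  edge 7→8: √(0.3349² + 4.1674²) = 4.1809 (running 28.4584)
  edge 8→1: √(-1.1037² + 4.1045²) = 4.2503 (running 32.7087)
Perimeter = 32.7087

Perimeter at t=0.771: 32.7087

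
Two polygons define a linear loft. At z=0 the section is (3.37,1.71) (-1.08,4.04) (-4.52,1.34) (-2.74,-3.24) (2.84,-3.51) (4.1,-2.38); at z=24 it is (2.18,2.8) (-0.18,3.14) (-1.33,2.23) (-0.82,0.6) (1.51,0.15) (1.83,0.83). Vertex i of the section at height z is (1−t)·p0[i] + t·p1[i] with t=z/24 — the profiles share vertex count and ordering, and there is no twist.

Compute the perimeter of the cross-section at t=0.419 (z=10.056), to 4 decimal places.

Cross-section at t=0.419: each vertex is (1-t)·p0[i] + t·p1[i].
  v1: (1-0.419)·(3.37,1.71) + 0.419·(2.18,2.8) = (2.8714,2.1667)
  v2: (1-0.419)·(-1.08,4.04) + 0.419·(-0.18,3.14) = (-0.7029,3.6629)
  v3: (1-0.419)·(-4.52,1.34) + 0.419·(-1.33,2.23) = (-3.1834,1.7129)
  v4: (1-0.419)·(-2.74,-3.24) + 0.419·(-0.82,0.6) = (-1.9355,-1.6310)
  v5: (1-0.419)·(2.84,-3.51) + 0.419·(1.51,0.15) = (2.2827,-1.9765)
  v6: (1-0.419)·(4.1,-2.38) + 0.419·(1.83,0.83) = (3.1489,-1.0350)
Perimeter = Σ |v_{i+1} − v_i|:
  edge 1→2: √(-3.5743² + 1.4962²) = 3.8748 (running 3.8748)
  edge 2→3: √(-2.4805² + -1.9500²) = 3.1552 (running 7.0300)
  edge 3→4: √(1.2479² + -3.3439²) = 3.5692 (running 10.5992)
  edge 4→5: √(4.2182² + -0.3454²) = 4.2324 (running 14.8316)
  edge 5→6: √(0.8661² + 0.9414²) = 1.2793 (running 16.1108)
  edge 6→1: √(-0.2775² + 3.2017²) = 3.2137 (running 19.3246)
Perimeter = 19.3246

Perimeter at t=0.419: 19.3246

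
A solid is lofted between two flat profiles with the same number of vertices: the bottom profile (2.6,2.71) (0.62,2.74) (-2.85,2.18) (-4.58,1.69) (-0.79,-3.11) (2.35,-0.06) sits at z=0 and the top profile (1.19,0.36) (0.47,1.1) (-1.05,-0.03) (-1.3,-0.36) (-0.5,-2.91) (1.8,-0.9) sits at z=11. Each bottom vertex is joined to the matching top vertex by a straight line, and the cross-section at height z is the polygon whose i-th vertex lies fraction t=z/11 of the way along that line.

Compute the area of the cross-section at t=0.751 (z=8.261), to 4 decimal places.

Cross-section at t=0.751: each vertex is (1-t)·p0[i] + t·p1[i].
  v1: (1-0.751)·(2.6,2.71) + 0.751·(1.19,0.36) = (1.5411,0.9451)
  v2: (1-0.751)·(0.62,2.74) + 0.751·(0.47,1.1) = (0.5073,1.5084)
  v3: (1-0.751)·(-2.85,2.18) + 0.751·(-1.05,-0.03) = (-1.4982,0.5203)
  v4: (1-0.751)·(-4.58,1.69) + 0.751·(-1.3,-0.36) = (-2.1167,0.1504)
  v5: (1-0.751)·(-0.79,-3.11) + 0.751·(-0.5,-2.91) = (-0.5722,-2.9598)
  v6: (1-0.751)·(2.35,-0.06) + 0.751·(1.8,-0.9) = (1.9370,-0.6908)
Shoelace sum Σ(x_i·y_{i+1} − x_{i+1}·y_i):
  i=1: 1.5411·1.5084 − 0.5073·0.9451 = +1.8450 (running +1.8450)
  i=2: 0.5073·0.5203 − -1.4982·1.5084 = +2.5238 (running +4.3688)
  i=3: -1.4982·0.1504 − -2.1167·0.5203 = +0.8759 (running +5.2447)
  i=4: -2.1167·-2.9598 − -0.5722·0.1504 = +6.3512 (running +11.5959)
  i=5: -0.5722·-0.6908 − 1.9370·-2.9598 = +6.1283 (running +17.7241)
  i=6: 1.9370·0.9451 − 1.5411·-0.6908 = +2.8954 (running +20.6195)
Area = |Σ|/2 = |20.6195|/2 = 10.3097

Area at t=0.751: 10.3097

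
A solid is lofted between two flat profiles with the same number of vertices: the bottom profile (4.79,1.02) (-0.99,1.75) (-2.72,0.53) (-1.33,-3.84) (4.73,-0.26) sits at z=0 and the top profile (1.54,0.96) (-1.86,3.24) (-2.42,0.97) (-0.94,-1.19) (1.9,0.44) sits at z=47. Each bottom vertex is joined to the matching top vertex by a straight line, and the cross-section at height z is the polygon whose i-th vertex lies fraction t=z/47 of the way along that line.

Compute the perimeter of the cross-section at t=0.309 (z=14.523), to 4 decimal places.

Cross-section at t=0.309: each vertex is (1-t)·p0[i] + t·p1[i].
  v1: (1-0.309)·(4.79,1.02) + 0.309·(1.54,0.96) = (3.7858,1.0015)
  v2: (1-0.309)·(-0.99,1.75) + 0.309·(-1.86,3.24) = (-1.2588,2.2104)
  v3: (1-0.309)·(-2.72,0.53) + 0.309·(-2.42,0.97) = (-2.6273,0.6660)
  v4: (1-0.309)·(-1.33,-3.84) + 0.309·(-0.94,-1.19) = (-1.2095,-3.0212)
  v5: (1-0.309)·(4.73,-0.26) + 0.309·(1.9,0.44) = (3.8555,-0.0437)
Perimeter = Σ |v_{i+1} − v_i|:
  edge 1→2: √(-5.0446² + 1.2090²) = 5.1874 (running 5.1874)
  edge 2→3: √(-1.3685² + -1.5445²) = 2.0635 (running 7.2509)
  edge 3→4: √(1.4178² + -3.6871²) = 3.9503 (running 11.2012)
  edge 4→5: √(5.0650² + 2.9775²) = 5.8753 (running 17.0766)
  edge 5→1: √(-0.0698² + 1.0452²) = 1.0475 (running 18.1241)
Perimeter = 18.1241

Perimeter at t=0.309: 18.1241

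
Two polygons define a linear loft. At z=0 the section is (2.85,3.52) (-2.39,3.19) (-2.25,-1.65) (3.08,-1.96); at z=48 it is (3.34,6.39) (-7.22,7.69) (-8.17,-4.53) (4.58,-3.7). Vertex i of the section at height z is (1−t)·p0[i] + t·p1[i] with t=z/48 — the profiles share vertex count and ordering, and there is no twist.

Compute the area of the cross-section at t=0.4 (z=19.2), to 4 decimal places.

Area at t=0.4: 59.1869

Cross-section at t=0.4: each vertex is (1-t)·p0[i] + t·p1[i].
  v1: (1-0.4)·(2.85,3.52) + 0.4·(3.34,6.39) = (3.0460,4.6680)
  v2: (1-0.4)·(-2.39,3.19) + 0.4·(-7.22,7.69) = (-4.3220,4.9900)
  v3: (1-0.4)·(-2.25,-1.65) + 0.4·(-8.17,-4.53) = (-4.6180,-2.8020)
  v4: (1-0.4)·(3.08,-1.96) + 0.4·(4.58,-3.7) = (3.6800,-2.6560)
Shoelace sum Σ(x_i·y_{i+1} − x_{i+1}·y_i):
  i=1: 3.0460·4.9900 − -4.3220·4.6680 = +35.3746 (running +35.3746)
  i=2: -4.3220·-2.8020 − -4.6180·4.9900 = +35.1541 (running +70.5287)
  i=3: -4.6180·-2.6560 − 3.6800·-2.8020 = +22.5768 (running +93.1055)
  i=4: 3.6800·4.6680 − 3.0460·-2.6560 = +25.2684 (running +118.3739)
Area = |Σ|/2 = |118.3739|/2 = 59.1869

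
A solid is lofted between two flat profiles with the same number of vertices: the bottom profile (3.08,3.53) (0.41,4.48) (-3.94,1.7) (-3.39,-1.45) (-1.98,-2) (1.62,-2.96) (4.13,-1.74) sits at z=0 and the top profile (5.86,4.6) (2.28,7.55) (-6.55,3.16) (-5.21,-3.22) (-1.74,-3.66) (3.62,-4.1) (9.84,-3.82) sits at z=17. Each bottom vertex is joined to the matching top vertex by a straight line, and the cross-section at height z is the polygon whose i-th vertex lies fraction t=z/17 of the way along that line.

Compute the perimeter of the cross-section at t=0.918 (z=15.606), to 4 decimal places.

Perimeter at t=0.918: 43.6715

Cross-section at t=0.918: each vertex is (1-t)·p0[i] + t·p1[i].
  v1: (1-0.918)·(3.08,3.53) + 0.918·(5.86,4.6) = (5.6320,4.5123)
  v2: (1-0.918)·(0.41,4.48) + 0.918·(2.28,7.55) = (2.1267,7.2983)
  v3: (1-0.918)·(-3.94,1.7) + 0.918·(-6.55,3.16) = (-6.3360,3.0403)
  v4: (1-0.918)·(-3.39,-1.45) + 0.918·(-5.21,-3.22) = (-5.0608,-3.0749)
  v5: (1-0.918)·(-1.98,-2) + 0.918·(-1.74,-3.66) = (-1.7597,-3.5239)
  v6: (1-0.918)·(1.62,-2.96) + 0.918·(3.62,-4.1) = (3.4560,-4.0065)
  v7: (1-0.918)·(4.13,-1.74) + 0.918·(9.84,-3.82) = (9.3718,-3.6494)
Perimeter = Σ |v_{i+1} − v_i|:
  edge 1→2: √(-3.5054² + 2.7860²) = 4.4777 (running 4.4777)
  edge 2→3: √(-8.4626² + -4.2580²) = 9.4735 (running 13.9511)
  edge 3→4: √(1.2752² + -6.1151²) = 6.2467 (running 20.1978)
  edge 4→5: √(3.3011² + -0.4490²) = 3.3315 (running 23.5293)
  edge 5→6: √(5.2157² + -0.4826²) = 5.2380 (running 28.7673)
  edge 6→7: √(5.9158² + 0.3571²) = 5.9265 (running 34.6938)
  edge 7→1: √(-3.7397² + 8.1617²) = 8.9777 (running 43.6715)
Perimeter = 43.6715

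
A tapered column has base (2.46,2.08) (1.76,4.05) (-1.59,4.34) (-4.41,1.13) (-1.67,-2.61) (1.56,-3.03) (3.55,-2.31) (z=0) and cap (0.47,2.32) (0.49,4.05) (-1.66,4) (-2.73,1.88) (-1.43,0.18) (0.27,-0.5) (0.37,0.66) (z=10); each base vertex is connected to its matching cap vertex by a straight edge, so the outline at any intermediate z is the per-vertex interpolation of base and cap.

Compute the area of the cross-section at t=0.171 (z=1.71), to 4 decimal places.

Cross-section at t=0.171: each vertex is (1-t)·p0[i] + t·p1[i].
  v1: (1-0.171)·(2.46,2.08) + 0.171·(0.47,2.32) = (2.1197,2.1210)
  v2: (1-0.171)·(1.76,4.05) + 0.171·(0.49,4.05) = (1.5428,4.0500)
  v3: (1-0.171)·(-1.59,4.34) + 0.171·(-1.66,4) = (-1.6020,4.2819)
  v4: (1-0.171)·(-4.41,1.13) + 0.171·(-2.73,1.88) = (-4.1227,1.2582)
  v5: (1-0.171)·(-1.67,-2.61) + 0.171·(-1.43,0.18) = (-1.6290,-2.1329)
  v6: (1-0.171)·(1.56,-3.03) + 0.171·(0.27,-0.5) = (1.3394,-2.5974)
  v7: (1-0.171)·(3.55,-2.31) + 0.171·(0.37,0.66) = (3.0062,-1.8021)
Shoelace sum Σ(x_i·y_{i+1} − x_{i+1}·y_i):
  i=1: 2.1197·4.0500 − 1.5428·2.1210 = +5.3124 (running +5.3124)
  i=2: 1.5428·4.2819 − -1.6020·4.0500 = +13.0942 (running +18.4066)
  i=3: -1.6020·1.2582 − -4.1227·4.2819 = +15.6372 (running +34.0438)
  i=4: -4.1227·-2.1329 − -1.6290·1.2582 = +10.8430 (running +44.8868)
  i=5: -1.6290·-2.5974 − 1.3394·-2.1329 = +7.0879 (running +51.9747)
  i=6: 1.3394·-1.8021 − 3.0062·-2.5974 = +5.3945 (running +57.3692)
  i=7: 3.0062·2.1210 − 2.1197·-1.8021 = +10.1963 (running +67.5655)
Area = |Σ|/2 = |67.5655|/2 = 33.7827

Area at t=0.171: 33.7827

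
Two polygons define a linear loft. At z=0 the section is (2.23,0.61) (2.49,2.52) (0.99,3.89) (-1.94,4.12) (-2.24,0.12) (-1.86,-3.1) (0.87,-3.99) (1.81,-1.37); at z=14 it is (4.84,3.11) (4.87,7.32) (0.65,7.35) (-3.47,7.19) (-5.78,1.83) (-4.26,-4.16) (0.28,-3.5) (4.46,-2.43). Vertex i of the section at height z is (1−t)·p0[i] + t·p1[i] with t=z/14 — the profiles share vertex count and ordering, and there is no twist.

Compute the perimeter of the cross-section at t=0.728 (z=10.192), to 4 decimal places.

Perimeter at t=0.728: 33.8151

Cross-section at t=0.728: each vertex is (1-t)·p0[i] + t·p1[i].
  v1: (1-0.728)·(2.23,0.61) + 0.728·(4.84,3.11) = (4.1301,2.4300)
  v2: (1-0.728)·(2.49,2.52) + 0.728·(4.87,7.32) = (4.2226,6.0144)
  v3: (1-0.728)·(0.99,3.89) + 0.728·(0.65,7.35) = (0.7425,6.4089)
  v4: (1-0.728)·(-1.94,4.12) + 0.728·(-3.47,7.19) = (-3.0538,6.3550)
  v5: (1-0.728)·(-2.24,0.12) + 0.728·(-5.78,1.83) = (-4.8171,1.3649)
  v6: (1-0.728)·(-1.86,-3.1) + 0.728·(-4.26,-4.16) = (-3.6072,-3.8717)
  v7: (1-0.728)·(0.87,-3.99) + 0.728·(0.28,-3.5) = (0.4405,-3.6333)
  v8: (1-0.728)·(1.81,-1.37) + 0.728·(4.46,-2.43) = (3.7392,-2.1417)
Perimeter = Σ |v_{i+1} − v_i|:
  edge 1→2: √(0.0926² + 3.5844²) = 3.5856 (running 3.5856)
  edge 2→3: √(-3.4802² + 0.3945²) = 3.5024 (running 7.0880)
  edge 3→4: √(-3.7963² + -0.0539²) = 3.7967 (running 10.8847)
  edge 4→5: √(-1.7633² + -4.9901²) = 5.2925 (running 16.1772)
  edge 5→6: √(1.2099² + -5.2366²) = 5.3745 (running 21.5517)
  edge 6→7: √(4.0477² + 0.2384²) = 4.0547 (running 25.6064)
  edge 7→8: √(3.2987² + 1.4916²) = 3.6203 (running 29.2267)
  edge 8→1: √(0.3909² + 4.5717²) = 4.5884 (running 33.8151)
Perimeter = 33.8151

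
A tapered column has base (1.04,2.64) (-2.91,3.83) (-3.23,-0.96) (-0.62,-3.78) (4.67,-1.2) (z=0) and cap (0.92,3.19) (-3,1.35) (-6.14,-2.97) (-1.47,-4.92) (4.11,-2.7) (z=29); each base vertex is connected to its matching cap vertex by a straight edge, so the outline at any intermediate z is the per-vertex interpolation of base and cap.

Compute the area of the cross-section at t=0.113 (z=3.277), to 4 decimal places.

Cross-section at t=0.113: each vertex is (1-t)·p0[i] + t·p1[i].
  v1: (1-0.113)·(1.04,2.64) + 0.113·(0.92,3.19) = (1.0264,2.7022)
  v2: (1-0.113)·(-2.91,3.83) + 0.113·(-3,1.35) = (-2.9202,3.5498)
  v3: (1-0.113)·(-3.23,-0.96) + 0.113·(-6.14,-2.97) = (-3.5588,-1.1871)
  v4: (1-0.113)·(-0.62,-3.78) + 0.113·(-1.47,-4.92) = (-0.7160,-3.9088)
  v5: (1-0.113)·(4.67,-1.2) + 0.113·(4.11,-2.7) = (4.6067,-1.3695)
Shoelace sum Σ(x_i·y_{i+1} − x_{i+1}·y_i):
  i=1: 1.0264·3.5498 − -2.9202·2.7022 = +11.5344 (running +11.5344)
  i=2: -2.9202·-1.1871 − -3.5588·3.5498 = +16.0996 (running +27.6340)
  i=3: -3.5588·-3.9088 − -0.7160·-1.1871 = +13.0608 (running +40.6947)
  i=4: -0.7160·-1.3695 − 4.6067·-3.9088 = +18.9875 (running +59.6822)
  i=5: 4.6067·2.7022 − 1.0264·-1.3695 = +13.8538 (running +73.5360)
Area = |Σ|/2 = |73.5360|/2 = 36.7680

Area at t=0.113: 36.7680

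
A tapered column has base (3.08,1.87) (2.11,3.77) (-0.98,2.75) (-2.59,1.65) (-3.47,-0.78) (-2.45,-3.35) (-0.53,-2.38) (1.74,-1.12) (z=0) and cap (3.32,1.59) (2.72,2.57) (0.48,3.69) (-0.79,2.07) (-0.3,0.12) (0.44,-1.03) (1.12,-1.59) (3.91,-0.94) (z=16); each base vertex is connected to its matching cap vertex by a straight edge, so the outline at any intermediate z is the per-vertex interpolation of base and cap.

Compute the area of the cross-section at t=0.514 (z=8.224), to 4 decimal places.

Area at t=0.514: 21.5895

Cross-section at t=0.514: each vertex is (1-t)·p0[i] + t·p1[i].
  v1: (1-0.514)·(3.08,1.87) + 0.514·(3.32,1.59) = (3.2034,1.7261)
  v2: (1-0.514)·(2.11,3.77) + 0.514·(2.72,2.57) = (2.4235,3.1532)
  v3: (1-0.514)·(-0.98,2.75) + 0.514·(0.48,3.69) = (-0.2296,3.2332)
  v4: (1-0.514)·(-2.59,1.65) + 0.514·(-0.79,2.07) = (-1.6648,1.8659)
  v5: (1-0.514)·(-3.47,-0.78) + 0.514·(-0.3,0.12) = (-1.8406,-0.3174)
  v6: (1-0.514)·(-2.45,-3.35) + 0.514·(0.44,-1.03) = (-0.9645,-2.1575)
  v7: (1-0.514)·(-0.53,-2.38) + 0.514·(1.12,-1.59) = (0.3181,-1.9739)
  v8: (1-0.514)·(1.74,-1.12) + 0.514·(3.91,-0.94) = (2.8554,-1.0275)
Shoelace sum Σ(x_i·y_{i+1} − x_{i+1}·y_i):
  i=1: 3.2034·3.1532 − 2.4235·1.7261 = +5.9176 (running +5.9176)
  i=2: 2.4235·3.2332 − -0.2296·3.1532 = +8.5595 (running +14.4772)
  i=3: -0.2296·1.8659 − -1.6648·3.2332 = +4.9542 (running +19.4314)
  i=4: -1.6648·-0.3174 − -1.8406·1.8659 = +3.9628 (running +23.3942)
  i=5: -1.8406·-2.1575 − -0.9645·-0.3174 = +3.6650 (running +27.0592)
  i=6: -0.9645·-1.9739 − 0.3181·-2.1575 = +2.5903 (running +29.6494)
  i=7: 0.3181·-1.0275 − 2.8554·-1.9739 = +5.3095 (running +34.9590)
  i=8: 2.8554·1.7261 − 3.2034·-1.0275 = +8.2200 (running +43.1790)
Area = |Σ|/2 = |43.1790|/2 = 21.5895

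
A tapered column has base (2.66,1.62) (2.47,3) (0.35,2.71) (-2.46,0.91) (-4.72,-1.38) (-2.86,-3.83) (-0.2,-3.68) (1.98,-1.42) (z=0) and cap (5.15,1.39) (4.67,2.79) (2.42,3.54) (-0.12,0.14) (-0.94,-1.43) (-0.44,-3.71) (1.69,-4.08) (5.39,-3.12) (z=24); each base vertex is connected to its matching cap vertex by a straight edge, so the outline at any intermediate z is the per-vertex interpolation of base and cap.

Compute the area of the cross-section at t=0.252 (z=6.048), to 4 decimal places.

Cross-section at t=0.252: each vertex is (1-t)·p0[i] + t·p1[i].
  v1: (1-0.252)·(2.66,1.62) + 0.252·(5.15,1.39) = (3.2875,1.5620)
  v2: (1-0.252)·(2.47,3) + 0.252·(4.67,2.79) = (3.0244,2.9471)
  v3: (1-0.252)·(0.35,2.71) + 0.252·(2.42,3.54) = (0.8716,2.9192)
  v4: (1-0.252)·(-2.46,0.91) + 0.252·(-0.12,0.14) = (-1.8703,0.7160)
  v5: (1-0.252)·(-4.72,-1.38) + 0.252·(-0.94,-1.43) = (-3.7674,-1.3926)
  v6: (1-0.252)·(-2.86,-3.83) + 0.252·(-0.44,-3.71) = (-2.2502,-3.7998)
  v7: (1-0.252)·(-0.2,-3.68) + 0.252·(1.69,-4.08) = (0.2763,-3.7808)
  v8: (1-0.252)·(1.98,-1.42) + 0.252·(5.39,-3.12) = (2.8393,-1.8484)
Shoelace sum Σ(x_i·y_{i+1} − x_{i+1}·y_i):
  i=1: 3.2875·2.9471 − 3.0244·1.5620 = +4.9642 (running +4.9642)
  i=2: 3.0244·2.9192 − 0.8716·2.9471 = +6.2599 (running +11.2241)
  i=3: 0.8716·0.7160 − -1.8703·2.9192 = +6.0838 (running +17.3080)
  i=4: -1.8703·-1.3926 − -3.7674·0.7160 = +5.3019 (running +22.6099)
  i=5: -3.7674·-3.7998 − -2.2502·-1.3926 = +11.1818 (running +33.7917)
  i=6: -2.2502·-3.7808 − 0.2763·-3.7998 = +9.5572 (running +43.3489)
  i=7: 0.2763·-1.8484 − 2.8393·-3.7808 = +10.2242 (running +53.5731)
  i=8: 2.8393·1.5620 − 3.2875·-1.8484 = +10.5117 (running +64.0848)
Area = |Σ|/2 = |64.0848|/2 = 32.0424

Area at t=0.252: 32.0424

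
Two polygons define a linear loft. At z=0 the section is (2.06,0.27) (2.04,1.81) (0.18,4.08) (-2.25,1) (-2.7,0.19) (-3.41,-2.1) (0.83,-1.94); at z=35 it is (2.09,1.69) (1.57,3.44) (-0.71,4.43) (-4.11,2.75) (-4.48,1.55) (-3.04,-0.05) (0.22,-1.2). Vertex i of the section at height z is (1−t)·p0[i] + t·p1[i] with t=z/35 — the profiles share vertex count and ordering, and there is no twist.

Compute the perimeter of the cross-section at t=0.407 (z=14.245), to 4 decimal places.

Cross-section at t=0.407: each vertex is (1-t)·p0[i] + t·p1[i].
  v1: (1-0.407)·(2.06,0.27) + 0.407·(2.09,1.69) = (2.0722,0.8479)
  v2: (1-0.407)·(2.04,1.81) + 0.407·(1.57,3.44) = (1.8487,2.4734)
  v3: (1-0.407)·(0.18,4.08) + 0.407·(-0.71,4.43) = (-0.1822,4.2224)
  v4: (1-0.407)·(-2.25,1) + 0.407·(-4.11,2.75) = (-3.0070,1.7122)
  v5: (1-0.407)·(-2.7,0.19) + 0.407·(-4.48,1.55) = (-3.4245,0.7435)
  v6: (1-0.407)·(-3.41,-2.1) + 0.407·(-3.04,-0.05) = (-3.2594,-1.2657)
  v7: (1-0.407)·(0.83,-1.94) + 0.407·(0.22,-1.2) = (0.5817,-1.6388)
Perimeter = Σ |v_{i+1} − v_i|:
  edge 1→2: √(-0.2235² + 1.6255²) = 1.6408 (running 1.6408)
  edge 2→3: √(-2.0309² + 1.7490²) = 2.6803 (running 4.3210)
  edge 3→4: √(-2.8248² + -2.5102²) = 3.7790 (running 8.1000)
  edge 4→5: √(-0.4174² + -0.9687²) = 1.0548 (running 9.1548)
  edge 5→6: √(0.1650² + -2.0092²) = 2.0159 (running 11.1708)
  edge 6→7: √(3.8411² + -0.3732²) = 3.8592 (running 15.0300)
  edge 7→1: √(1.4905² + 2.4868²) = 2.8992 (running 17.9292)
Perimeter = 17.9292

Perimeter at t=0.407: 17.9292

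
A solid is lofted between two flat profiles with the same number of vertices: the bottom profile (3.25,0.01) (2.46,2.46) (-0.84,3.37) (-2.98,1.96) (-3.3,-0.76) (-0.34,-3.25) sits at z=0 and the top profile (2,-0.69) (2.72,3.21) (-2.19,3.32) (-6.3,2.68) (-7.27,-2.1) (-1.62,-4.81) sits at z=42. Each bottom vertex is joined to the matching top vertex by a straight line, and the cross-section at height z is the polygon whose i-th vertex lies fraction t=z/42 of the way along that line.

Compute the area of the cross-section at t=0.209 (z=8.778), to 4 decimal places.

Area at t=0.209: 33.4825

Cross-section at t=0.209: each vertex is (1-t)·p0[i] + t·p1[i].
  v1: (1-0.209)·(3.25,0.01) + 0.209·(2,-0.69) = (2.9888,-0.1363)
  v2: (1-0.209)·(2.46,2.46) + 0.209·(2.72,3.21) = (2.5143,2.6168)
  v3: (1-0.209)·(-0.84,3.37) + 0.209·(-2.19,3.32) = (-1.1221,3.3596)
  v4: (1-0.209)·(-2.98,1.96) + 0.209·(-6.3,2.68) = (-3.6739,2.1105)
  v5: (1-0.209)·(-3.3,-0.76) + 0.209·(-7.27,-2.1) = (-4.1297,-1.0401)
  v6: (1-0.209)·(-0.34,-3.25) + 0.209·(-1.62,-4.81) = (-0.6075,-3.5760)
Shoelace sum Σ(x_i·y_{i+1} − x_{i+1}·y_i):
  i=1: 2.9888·2.6168 − 2.5143·-0.1363 = +8.1635 (running +8.1635)
  i=2: 2.5143·3.3596 − -1.1221·2.6168 = +11.3834 (running +19.5470)
  i=3: -1.1221·2.1105 − -3.6739·3.3596 = +9.9743 (running +29.5213)
  i=4: -3.6739·-1.0401 − -4.1297·2.1105 = +12.5368 (running +42.0580)
  i=5: -4.1297·-3.5760 − -0.6075·-1.0401 = +14.1362 (running +56.1943)
  i=6: -0.6075·-0.1363 − 2.9888·-3.5760 = +10.7707 (running +66.9649)
Area = |Σ|/2 = |66.9649|/2 = 33.4825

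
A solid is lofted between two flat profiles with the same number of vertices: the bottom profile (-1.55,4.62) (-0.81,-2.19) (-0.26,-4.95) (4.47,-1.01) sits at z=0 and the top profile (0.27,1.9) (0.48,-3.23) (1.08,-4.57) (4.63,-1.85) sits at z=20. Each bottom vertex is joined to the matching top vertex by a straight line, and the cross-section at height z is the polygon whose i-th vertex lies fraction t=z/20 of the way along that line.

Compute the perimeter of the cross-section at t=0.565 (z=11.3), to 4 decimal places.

Cross-section at t=0.565: each vertex is (1-t)·p0[i] + t·p1[i].
  v1: (1-0.565)·(-1.55,4.62) + 0.565·(0.27,1.9) = (-0.5217,3.0832)
  v2: (1-0.565)·(-0.81,-2.19) + 0.565·(0.48,-3.23) = (-0.0812,-2.7776)
  v3: (1-0.565)·(-0.26,-4.95) + 0.565·(1.08,-4.57) = (0.4971,-4.7353)
  v4: (1-0.565)·(4.47,-1.01) + 0.565·(4.63,-1.85) = (4.5604,-1.4846)
Perimeter = Σ |v_{i+1} − v_i|:
  edge 1→2: √(0.4406² + -5.8608²) = 5.8773 (running 5.8773)
  edge 2→3: √(0.5783² + -1.9577²) = 2.0413 (running 7.9186)
  edge 3→4: √(4.0633² + 3.2507²) = 5.2036 (running 13.1222)
  edge 4→1: √(-5.0821² + 4.5678²) = 6.8332 (running 19.9554)
Perimeter = 19.9554

Perimeter at t=0.565: 19.9554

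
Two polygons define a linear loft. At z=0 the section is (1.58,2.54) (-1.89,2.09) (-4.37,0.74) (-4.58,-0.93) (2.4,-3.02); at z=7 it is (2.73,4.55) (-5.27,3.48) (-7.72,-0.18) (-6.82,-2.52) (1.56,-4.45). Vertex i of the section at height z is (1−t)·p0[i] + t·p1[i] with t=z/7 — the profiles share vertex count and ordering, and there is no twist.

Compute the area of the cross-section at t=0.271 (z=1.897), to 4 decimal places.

Cross-section at t=0.271: each vertex is (1-t)·p0[i] + t·p1[i].
  v1: (1-0.271)·(1.58,2.54) + 0.271·(2.73,4.55) = (1.8917,3.0847)
  v2: (1-0.271)·(-1.89,2.09) + 0.271·(-5.27,3.48) = (-2.8060,2.4667)
  v3: (1-0.271)·(-4.37,0.74) + 0.271·(-7.72,-0.18) = (-5.2778,0.4907)
  v4: (1-0.271)·(-4.58,-0.93) + 0.271·(-6.82,-2.52) = (-5.1870,-1.3609)
  v5: (1-0.271)·(2.4,-3.02) + 0.271·(1.56,-4.45) = (2.1724,-3.4075)
Shoelace sum Σ(x_i·y_{i+1} − x_{i+1}·y_i):
  i=1: 1.8917·2.4667 − -2.8060·3.0847 = +13.3217 (running +13.3217)
  i=2: -2.8060·0.4907 − -5.2778·2.4667 = +11.6420 (running +24.9637)
  i=3: -5.2778·-1.3609 − -5.1870·0.4907 = +9.7278 (running +34.6915)
  i=4: -5.1870·-3.4075 − 2.1724·-1.3609 = +20.6313 (running +55.3228)
  i=5: 2.1724·3.0847 − 1.8917·-3.4075 = +13.1470 (running +68.4698)
Area = |Σ|/2 = |68.4698|/2 = 34.2349

Area at t=0.271: 34.2349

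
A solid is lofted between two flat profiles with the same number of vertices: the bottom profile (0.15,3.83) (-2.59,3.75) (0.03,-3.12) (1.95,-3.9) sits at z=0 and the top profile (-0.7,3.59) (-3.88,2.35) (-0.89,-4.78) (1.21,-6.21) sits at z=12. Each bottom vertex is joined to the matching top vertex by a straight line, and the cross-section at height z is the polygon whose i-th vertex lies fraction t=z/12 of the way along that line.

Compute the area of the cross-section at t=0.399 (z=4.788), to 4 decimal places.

Area at t=0.399: 18.4801

Cross-section at t=0.399: each vertex is (1-t)·p0[i] + t·p1[i].
  v1: (1-0.399)·(0.15,3.83) + 0.399·(-0.7,3.59) = (-0.1891,3.7342)
  v2: (1-0.399)·(-2.59,3.75) + 0.399·(-3.88,2.35) = (-3.1047,3.1914)
  v3: (1-0.399)·(0.03,-3.12) + 0.399·(-0.89,-4.78) = (-0.3371,-3.7823)
  v4: (1-0.399)·(1.95,-3.9) + 0.399·(1.21,-6.21) = (1.6547,-4.8217)
Shoelace sum Σ(x_i·y_{i+1} − x_{i+1}·y_i):
  i=1: -0.1891·3.1914 − -3.1047·3.7342 = +10.9901 (running +10.9901)
  i=2: -3.1047·-3.7823 − -0.3371·3.1914 = +12.8188 (running +23.8089)
  i=3: -0.3371·-4.8217 − 1.6547·-3.7823 = +7.8841 (running +31.6930)
  i=4: 1.6547·3.7342 − -0.1891·-4.8217 = +5.2672 (running +36.9602)
Area = |Σ|/2 = |36.9602|/2 = 18.4801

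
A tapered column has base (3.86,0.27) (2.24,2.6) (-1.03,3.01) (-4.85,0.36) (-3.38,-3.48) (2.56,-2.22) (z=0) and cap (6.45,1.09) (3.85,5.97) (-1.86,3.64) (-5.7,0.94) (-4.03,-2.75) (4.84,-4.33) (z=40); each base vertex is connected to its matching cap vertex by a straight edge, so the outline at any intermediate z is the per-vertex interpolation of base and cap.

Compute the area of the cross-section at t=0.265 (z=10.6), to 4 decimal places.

Cross-section at t=0.265: each vertex is (1-t)·p0[i] + t·p1[i].
  v1: (1-0.265)·(3.86,0.27) + 0.265·(6.45,1.09) = (4.5464,0.4873)
  v2: (1-0.265)·(2.24,2.6) + 0.265·(3.85,5.97) = (2.6667,3.4931)
  v3: (1-0.265)·(-1.03,3.01) + 0.265·(-1.86,3.64) = (-1.2500,3.1769)
  v4: (1-0.265)·(-4.85,0.36) + 0.265·(-5.7,0.94) = (-5.0752,0.5137)
  v5: (1-0.265)·(-3.38,-3.48) + 0.265·(-4.03,-2.75) = (-3.5522,-3.2866)
  v6: (1-0.265)·(2.56,-2.22) + 0.265·(4.84,-4.33) = (3.1642,-2.7792)
Shoelace sum Σ(x_i·y_{i+1} − x_{i+1}·y_i):
  i=1: 4.5464·3.4931 − 2.6667·0.4873 = +14.5812 (running +14.5812)
  i=2: 2.6667·3.1769 − -1.2500·3.4931 = +12.8380 (running +27.4191)
  i=3: -1.2500·0.5137 − -5.0752·3.1769 = +15.4817 (running +42.9008)
  i=4: -5.0752·-3.2866 − -3.5522·0.5137 = +18.5049 (running +61.4057)
  i=5: -3.5522·-2.7792 − 3.1642·-3.2866 = +20.2715 (running +81.6772)
  i=6: 3.1642·0.4873 − 4.5464·-2.7792 = +14.1769 (running +95.8541)
Area = |Σ|/2 = |95.8541|/2 = 47.9271

Area at t=0.265: 47.9271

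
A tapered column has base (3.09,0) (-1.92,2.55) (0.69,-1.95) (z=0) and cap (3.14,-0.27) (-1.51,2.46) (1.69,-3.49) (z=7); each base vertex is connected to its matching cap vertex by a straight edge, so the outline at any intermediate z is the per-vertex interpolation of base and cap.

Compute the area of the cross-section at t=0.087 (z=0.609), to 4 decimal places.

Area at t=0.087: 8.1020

Cross-section at t=0.087: each vertex is (1-t)·p0[i] + t·p1[i].
  v1: (1-0.087)·(3.09,0) + 0.087·(3.14,-0.27) = (3.0943,-0.0235)
  v2: (1-0.087)·(-1.92,2.55) + 0.087·(-1.51,2.46) = (-1.8843,2.5422)
  v3: (1-0.087)·(0.69,-1.95) + 0.087·(1.69,-3.49) = (0.7770,-2.0840)
Shoelace sum Σ(x_i·y_{i+1} − x_{i+1}·y_i):
  i=1: 3.0943·2.5422 − -1.8843·-0.0235 = +7.8221 (running +7.8221)
  i=2: -1.8843·-2.0840 − 0.7770·2.5422 = +1.9516 (running +9.7737)
  i=3: 0.7770·-0.0235 − 3.0943·-2.0840 = +6.4303 (running +16.2041)
Area = |Σ|/2 = |16.2041|/2 = 8.1020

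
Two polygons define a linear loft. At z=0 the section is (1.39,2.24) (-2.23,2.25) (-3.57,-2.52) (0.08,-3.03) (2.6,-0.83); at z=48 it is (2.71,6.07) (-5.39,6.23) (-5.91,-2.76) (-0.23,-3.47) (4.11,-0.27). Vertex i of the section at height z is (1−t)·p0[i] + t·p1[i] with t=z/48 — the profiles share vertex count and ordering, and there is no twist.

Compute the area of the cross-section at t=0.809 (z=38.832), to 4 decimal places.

Area at t=0.809: 67.1179

Cross-section at t=0.809: each vertex is (1-t)·p0[i] + t·p1[i].
  v1: (1-0.809)·(1.39,2.24) + 0.809·(2.71,6.07) = (2.4579,5.3385)
  v2: (1-0.809)·(-2.23,2.25) + 0.809·(-5.39,6.23) = (-4.7864,5.4698)
  v3: (1-0.809)·(-3.57,-2.52) + 0.809·(-5.91,-2.76) = (-5.4631,-2.7142)
  v4: (1-0.809)·(0.08,-3.03) + 0.809·(-0.23,-3.47) = (-0.1708,-3.3860)
  v5: (1-0.809)·(2.6,-0.83) + 0.809·(4.11,-0.27) = (3.8216,-0.3770)
Shoelace sum Σ(x_i·y_{i+1} − x_{i+1}·y_i):
  i=1: 2.4579·5.4698 − -4.7864·5.3385 = +38.9964 (running +38.9964)
  i=2: -4.7864·-2.7142 − -5.4631·5.4698 = +42.8731 (running +81.8695)
  i=3: -5.4631·-3.3860 − -0.1708·-2.7142 = +18.0342 (running +99.9037)
  i=4: -0.1708·-0.3770 − 3.8216·-3.3860 = +13.0041 (running +112.9078)
  i=5: 3.8216·5.3385 − 2.4579·-0.3770 = +21.3280 (running +134.2358)
Area = |Σ|/2 = |134.2358|/2 = 67.1179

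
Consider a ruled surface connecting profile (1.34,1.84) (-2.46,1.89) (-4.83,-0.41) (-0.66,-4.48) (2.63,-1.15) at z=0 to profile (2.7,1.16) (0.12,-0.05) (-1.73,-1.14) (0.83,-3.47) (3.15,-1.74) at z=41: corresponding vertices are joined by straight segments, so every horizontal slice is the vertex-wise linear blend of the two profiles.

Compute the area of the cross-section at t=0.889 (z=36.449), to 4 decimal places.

Area at t=0.889: 13.6662

Cross-section at t=0.889: each vertex is (1-t)·p0[i] + t·p1[i].
  v1: (1-0.889)·(1.34,1.84) + 0.889·(2.7,1.16) = (2.5490,1.2355)
  v2: (1-0.889)·(-2.46,1.89) + 0.889·(0.12,-0.05) = (-0.1664,0.1653)
  v3: (1-0.889)·(-4.83,-0.41) + 0.889·(-1.73,-1.14) = (-2.0741,-1.0590)
  v4: (1-0.889)·(-0.66,-4.48) + 0.889·(0.83,-3.47) = (0.6646,-3.5821)
  v5: (1-0.889)·(2.63,-1.15) + 0.889·(3.15,-1.74) = (3.0923,-1.6745)
Shoelace sum Σ(x_i·y_{i+1} − x_{i+1}·y_i):
  i=1: 2.5490·0.1653 − -0.1664·1.2355 = +0.6270 (running +0.6270)
  i=2: -0.1664·-1.0590 − -2.0741·0.1653 = +0.5191 (running +1.1461)
  i=3: -2.0741·-3.5821 − 0.6646·-1.0590 = +8.1335 (running +9.2796)
  i=4: 0.6646·-1.6745 − 3.0923·-3.5821 = +9.9640 (running +19.2436)
  i=5: 3.0923·1.2355 − 2.5490·-1.6745 = +8.0888 (running +27.3324)
Area = |Σ|/2 = |27.3324|/2 = 13.6662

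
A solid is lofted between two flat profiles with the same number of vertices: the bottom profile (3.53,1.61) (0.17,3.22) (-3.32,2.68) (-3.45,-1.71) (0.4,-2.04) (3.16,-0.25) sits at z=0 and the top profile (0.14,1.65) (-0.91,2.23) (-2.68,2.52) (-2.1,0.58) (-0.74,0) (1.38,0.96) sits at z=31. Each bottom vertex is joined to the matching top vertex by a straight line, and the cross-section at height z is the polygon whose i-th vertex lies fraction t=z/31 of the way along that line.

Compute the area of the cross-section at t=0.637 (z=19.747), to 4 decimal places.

Cross-section at t=0.637: each vertex is (1-t)·p0[i] + t·p1[i].
  v1: (1-0.637)·(3.53,1.61) + 0.637·(0.14,1.65) = (1.3706,1.6355)
  v2: (1-0.637)·(0.17,3.22) + 0.637·(-0.91,2.23) = (-0.5180,2.5894)
  v3: (1-0.637)·(-3.32,2.68) + 0.637·(-2.68,2.52) = (-2.9123,2.5781)
  v4: (1-0.637)·(-3.45,-1.71) + 0.637·(-2.1,0.58) = (-2.5901,-0.2513)
  v5: (1-0.637)·(0.4,-2.04) + 0.637·(-0.74,0) = (-0.3262,-0.7405)
  v6: (1-0.637)·(3.16,-0.25) + 0.637·(1.38,0.96) = (2.0261,0.5208)
Shoelace sum Σ(x_i·y_{i+1} − x_{i+1}·y_i):
  i=1: 1.3706·2.5894 − -0.5180·1.6355 = +4.3960 (running +4.3960)
  i=2: -0.5180·2.5781 − -2.9123·2.5894 = +6.2057 (running +10.6018)
  i=3: -2.9123·-0.2513 − -2.5901·2.5781 = +7.4091 (running +18.0109)
  i=4: -2.5901·-0.7405 − -0.3262·-0.2513 = +1.8360 (running +19.8469)
  i=5: -0.3262·0.5208 − 2.0261·-0.7405 = +1.3305 (running +21.1774)
  i=6: 2.0261·1.6355 − 1.3706·0.5208 = +2.6000 (running +23.7774)
Area = |Σ|/2 = |23.7774|/2 = 11.8887

Area at t=0.637: 11.8887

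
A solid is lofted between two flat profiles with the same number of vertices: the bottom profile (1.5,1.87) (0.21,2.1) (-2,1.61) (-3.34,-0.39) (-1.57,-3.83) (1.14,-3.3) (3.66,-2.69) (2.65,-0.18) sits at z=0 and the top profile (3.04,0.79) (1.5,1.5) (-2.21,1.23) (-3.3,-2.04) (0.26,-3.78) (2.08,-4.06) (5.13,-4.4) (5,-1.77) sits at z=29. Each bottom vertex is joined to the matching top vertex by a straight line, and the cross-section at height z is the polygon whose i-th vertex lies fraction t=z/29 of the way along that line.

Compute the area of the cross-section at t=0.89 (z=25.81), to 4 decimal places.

Area at t=0.89: 34.4556

Cross-section at t=0.89: each vertex is (1-t)·p0[i] + t·p1[i].
  v1: (1-0.89)·(1.5,1.87) + 0.89·(3.04,0.79) = (2.8706,0.9088)
  v2: (1-0.89)·(0.21,2.1) + 0.89·(1.5,1.5) = (1.3581,1.5660)
  v3: (1-0.89)·(-2,1.61) + 0.89·(-2.21,1.23) = (-2.1869,1.2718)
  v4: (1-0.89)·(-3.34,-0.39) + 0.89·(-3.3,-2.04) = (-3.3044,-1.8585)
  v5: (1-0.89)·(-1.57,-3.83) + 0.89·(0.26,-3.78) = (0.0587,-3.7855)
  v6: (1-0.89)·(1.14,-3.3) + 0.89·(2.08,-4.06) = (1.9766,-3.9764)
  v7: (1-0.89)·(3.66,-2.69) + 0.89·(5.13,-4.4) = (4.9683,-4.2119)
  v8: (1-0.89)·(2.65,-0.18) + 0.89·(5,-1.77) = (4.7415,-1.5951)
Shoelace sum Σ(x_i·y_{i+1} − x_{i+1}·y_i):
  i=1: 2.8706·1.5660 − 1.3581·0.9088 = +3.2611 (running +3.2611)
  i=2: 1.3581·1.2718 − -2.1869·1.5660 = +5.1519 (running +8.4130)
  i=3: -2.1869·-1.8585 − -3.3044·1.2718 = +8.2669 (running +16.6799)
  i=4: -3.3044·-3.7855 − 0.0587·-1.8585 = +12.6179 (running +29.2978)
  i=5: 0.0587·-3.9764 − 1.9766·-3.7855 = +7.2490 (running +36.5468)
  i=6: 1.9766·-4.2119 − 4.9683·-3.9764 = +11.4307 (running +47.9775)
  i=7: 4.9683·-1.5951 − 4.7415·-4.2119 = +12.0458 (running +60.0233)
  i=8: 4.7415·0.9088 − 2.8706·-1.5951 = +8.8880 (running +68.9113)
Area = |Σ|/2 = |68.9113|/2 = 34.4556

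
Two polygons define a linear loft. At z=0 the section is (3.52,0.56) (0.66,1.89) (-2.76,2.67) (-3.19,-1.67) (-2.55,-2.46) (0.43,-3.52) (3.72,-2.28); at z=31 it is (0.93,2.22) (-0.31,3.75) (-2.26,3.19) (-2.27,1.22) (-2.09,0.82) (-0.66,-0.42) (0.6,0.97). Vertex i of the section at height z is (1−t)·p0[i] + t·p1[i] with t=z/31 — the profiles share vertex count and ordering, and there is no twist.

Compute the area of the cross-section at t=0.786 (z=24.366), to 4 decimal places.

Area at t=0.786: 12.8076

Cross-section at t=0.786: each vertex is (1-t)·p0[i] + t·p1[i].
  v1: (1-0.786)·(3.52,0.56) + 0.786·(0.93,2.22) = (1.4843,1.8648)
  v2: (1-0.786)·(0.66,1.89) + 0.786·(-0.31,3.75) = (-0.1024,3.3520)
  v3: (1-0.786)·(-2.76,2.67) + 0.786·(-2.26,3.19) = (-2.3670,3.0787)
  v4: (1-0.786)·(-3.19,-1.67) + 0.786·(-2.27,1.22) = (-2.4669,0.6015)
  v5: (1-0.786)·(-2.55,-2.46) + 0.786·(-2.09,0.82) = (-2.1884,0.1181)
  v6: (1-0.786)·(0.43,-3.52) + 0.786·(-0.66,-0.42) = (-0.4267,-1.0834)
  v7: (1-0.786)·(3.72,-2.28) + 0.786·(0.6,0.97) = (1.2677,0.2745)
Shoelace sum Σ(x_i·y_{i+1} − x_{i+1}·y_i):
  i=1: 1.4843·3.3520 − -0.1024·1.8648 = +5.1662 (running +5.1662)
  i=2: -0.1024·3.0787 − -2.3670·3.3520 = +7.6188 (running +12.7849)
  i=3: -2.3670·0.6015 − -2.4669·3.0787 = +6.1710 (running +18.9559)
  i=4: -2.4669·0.1181 − -2.1884·0.6015 = +1.0251 (running +19.9811)
  i=5: -2.1884·-1.0834 − -0.4267·0.1181 = +2.4213 (running +22.4024)
  i=6: -0.4267·0.2745 − 1.2677·-1.0834 = +1.2563 (running +23.6587)
  i=7: 1.2677·1.8648 − 1.4843·0.2745 = +1.9565 (running +25.6152)
Area = |Σ|/2 = |25.6152|/2 = 12.8076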